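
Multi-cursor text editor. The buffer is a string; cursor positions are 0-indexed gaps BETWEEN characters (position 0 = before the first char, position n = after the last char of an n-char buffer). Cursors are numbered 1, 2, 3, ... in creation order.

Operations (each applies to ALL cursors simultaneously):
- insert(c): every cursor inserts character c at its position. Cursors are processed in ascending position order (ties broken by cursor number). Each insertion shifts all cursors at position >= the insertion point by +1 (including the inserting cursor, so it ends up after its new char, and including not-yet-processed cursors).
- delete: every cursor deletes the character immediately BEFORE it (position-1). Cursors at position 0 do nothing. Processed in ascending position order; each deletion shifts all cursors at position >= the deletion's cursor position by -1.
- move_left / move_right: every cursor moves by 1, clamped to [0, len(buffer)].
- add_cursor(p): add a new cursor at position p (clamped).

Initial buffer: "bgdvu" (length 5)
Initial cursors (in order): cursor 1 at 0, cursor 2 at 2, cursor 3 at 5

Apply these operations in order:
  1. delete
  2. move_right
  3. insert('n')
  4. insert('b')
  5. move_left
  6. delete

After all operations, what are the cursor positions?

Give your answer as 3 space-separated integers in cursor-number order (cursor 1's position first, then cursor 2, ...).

After op 1 (delete): buffer="bdv" (len 3), cursors c1@0 c2@1 c3@3, authorship ...
After op 2 (move_right): buffer="bdv" (len 3), cursors c1@1 c2@2 c3@3, authorship ...
After op 3 (insert('n')): buffer="bndnvn" (len 6), cursors c1@2 c2@4 c3@6, authorship .1.2.3
After op 4 (insert('b')): buffer="bnbdnbvnb" (len 9), cursors c1@3 c2@6 c3@9, authorship .11.22.33
After op 5 (move_left): buffer="bnbdnbvnb" (len 9), cursors c1@2 c2@5 c3@8, authorship .11.22.33
After op 6 (delete): buffer="bbdbvb" (len 6), cursors c1@1 c2@3 c3@5, authorship .1.2.3

Answer: 1 3 5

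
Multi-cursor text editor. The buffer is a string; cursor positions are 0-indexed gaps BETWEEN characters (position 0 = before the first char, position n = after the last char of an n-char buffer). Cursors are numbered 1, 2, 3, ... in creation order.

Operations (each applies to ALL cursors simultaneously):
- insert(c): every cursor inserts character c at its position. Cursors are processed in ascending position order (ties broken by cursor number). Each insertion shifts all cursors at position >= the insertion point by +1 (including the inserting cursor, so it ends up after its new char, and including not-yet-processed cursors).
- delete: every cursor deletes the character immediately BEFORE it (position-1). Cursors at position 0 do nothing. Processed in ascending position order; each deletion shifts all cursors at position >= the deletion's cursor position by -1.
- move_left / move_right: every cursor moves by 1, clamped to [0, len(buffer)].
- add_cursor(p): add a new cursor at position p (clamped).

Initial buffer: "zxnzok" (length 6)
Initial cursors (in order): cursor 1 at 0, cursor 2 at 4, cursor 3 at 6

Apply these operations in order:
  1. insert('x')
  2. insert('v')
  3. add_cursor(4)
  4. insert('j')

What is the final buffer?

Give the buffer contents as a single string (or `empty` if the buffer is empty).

After op 1 (insert('x')): buffer="xzxnzxokx" (len 9), cursors c1@1 c2@6 c3@9, authorship 1....2..3
After op 2 (insert('v')): buffer="xvzxnzxvokxv" (len 12), cursors c1@2 c2@8 c3@12, authorship 11....22..33
After op 3 (add_cursor(4)): buffer="xvzxnzxvokxv" (len 12), cursors c1@2 c4@4 c2@8 c3@12, authorship 11....22..33
After op 4 (insert('j')): buffer="xvjzxjnzxvjokxvj" (len 16), cursors c1@3 c4@6 c2@11 c3@16, authorship 111..4..222..333

Answer: xvjzxjnzxvjokxvj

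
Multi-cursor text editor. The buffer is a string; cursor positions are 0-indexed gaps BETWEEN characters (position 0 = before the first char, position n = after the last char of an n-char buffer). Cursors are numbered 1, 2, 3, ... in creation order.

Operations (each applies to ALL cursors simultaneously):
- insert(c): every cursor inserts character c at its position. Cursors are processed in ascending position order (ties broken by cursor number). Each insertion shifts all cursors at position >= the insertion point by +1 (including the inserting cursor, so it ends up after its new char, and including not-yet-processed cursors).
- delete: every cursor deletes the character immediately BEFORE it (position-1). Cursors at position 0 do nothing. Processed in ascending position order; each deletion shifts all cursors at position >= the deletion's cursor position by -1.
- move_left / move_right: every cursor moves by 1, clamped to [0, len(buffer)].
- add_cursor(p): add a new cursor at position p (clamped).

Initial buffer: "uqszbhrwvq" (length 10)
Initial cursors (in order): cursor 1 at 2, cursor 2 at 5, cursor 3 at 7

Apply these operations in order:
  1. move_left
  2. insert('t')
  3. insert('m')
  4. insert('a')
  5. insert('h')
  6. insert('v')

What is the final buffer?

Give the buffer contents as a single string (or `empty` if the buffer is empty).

After op 1 (move_left): buffer="uqszbhrwvq" (len 10), cursors c1@1 c2@4 c3@6, authorship ..........
After op 2 (insert('t')): buffer="utqsztbhtrwvq" (len 13), cursors c1@2 c2@6 c3@9, authorship .1...2..3....
After op 3 (insert('m')): buffer="utmqsztmbhtmrwvq" (len 16), cursors c1@3 c2@8 c3@12, authorship .11...22..33....
After op 4 (insert('a')): buffer="utmaqsztmabhtmarwvq" (len 19), cursors c1@4 c2@10 c3@15, authorship .111...222..333....
After op 5 (insert('h')): buffer="utmahqsztmahbhtmahrwvq" (len 22), cursors c1@5 c2@12 c3@18, authorship .1111...2222..3333....
After op 6 (insert('v')): buffer="utmahvqsztmahvbhtmahvrwvq" (len 25), cursors c1@6 c2@14 c3@21, authorship .11111...22222..33333....

Answer: utmahvqsztmahvbhtmahvrwvq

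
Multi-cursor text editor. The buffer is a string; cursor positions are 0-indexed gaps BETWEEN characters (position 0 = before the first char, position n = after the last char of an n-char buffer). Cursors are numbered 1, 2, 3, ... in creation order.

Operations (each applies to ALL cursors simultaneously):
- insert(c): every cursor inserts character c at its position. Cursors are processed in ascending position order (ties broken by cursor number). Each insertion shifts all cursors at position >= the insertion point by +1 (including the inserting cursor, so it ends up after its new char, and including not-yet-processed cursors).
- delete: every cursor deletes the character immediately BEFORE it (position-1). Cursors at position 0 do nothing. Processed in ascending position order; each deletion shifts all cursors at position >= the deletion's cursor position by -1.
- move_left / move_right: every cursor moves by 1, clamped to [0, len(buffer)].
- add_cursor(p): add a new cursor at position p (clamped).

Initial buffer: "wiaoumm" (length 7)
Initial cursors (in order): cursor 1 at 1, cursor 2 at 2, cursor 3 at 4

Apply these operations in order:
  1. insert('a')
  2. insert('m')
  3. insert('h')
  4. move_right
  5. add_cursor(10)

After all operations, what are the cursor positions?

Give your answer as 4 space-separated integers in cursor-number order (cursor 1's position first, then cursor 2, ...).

After op 1 (insert('a')): buffer="waiaaoaumm" (len 10), cursors c1@2 c2@4 c3@7, authorship .1.2..3...
After op 2 (insert('m')): buffer="wamiamaoamumm" (len 13), cursors c1@3 c2@6 c3@10, authorship .11.22..33...
After op 3 (insert('h')): buffer="wamhiamhaoamhumm" (len 16), cursors c1@4 c2@8 c3@13, authorship .111.222..333...
After op 4 (move_right): buffer="wamhiamhaoamhumm" (len 16), cursors c1@5 c2@9 c3@14, authorship .111.222..333...
After op 5 (add_cursor(10)): buffer="wamhiamhaoamhumm" (len 16), cursors c1@5 c2@9 c4@10 c3@14, authorship .111.222..333...

Answer: 5 9 14 10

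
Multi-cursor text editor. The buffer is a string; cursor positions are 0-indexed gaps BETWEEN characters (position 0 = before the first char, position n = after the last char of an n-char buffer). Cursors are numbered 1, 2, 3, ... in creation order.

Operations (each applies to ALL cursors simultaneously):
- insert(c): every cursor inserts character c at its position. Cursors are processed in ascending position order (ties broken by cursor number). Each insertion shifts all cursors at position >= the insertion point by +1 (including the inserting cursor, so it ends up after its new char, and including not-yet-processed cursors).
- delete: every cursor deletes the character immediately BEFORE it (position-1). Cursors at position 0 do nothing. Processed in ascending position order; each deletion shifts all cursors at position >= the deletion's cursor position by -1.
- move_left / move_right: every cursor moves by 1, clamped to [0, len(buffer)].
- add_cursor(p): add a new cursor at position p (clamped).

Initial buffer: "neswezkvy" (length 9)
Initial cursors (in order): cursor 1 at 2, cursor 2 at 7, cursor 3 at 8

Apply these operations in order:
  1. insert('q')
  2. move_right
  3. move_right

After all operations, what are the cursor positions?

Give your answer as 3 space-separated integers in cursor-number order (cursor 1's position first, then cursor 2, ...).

Answer: 5 11 12

Derivation:
After op 1 (insert('q')): buffer="neqswezkqvqy" (len 12), cursors c1@3 c2@9 c3@11, authorship ..1.....2.3.
After op 2 (move_right): buffer="neqswezkqvqy" (len 12), cursors c1@4 c2@10 c3@12, authorship ..1.....2.3.
After op 3 (move_right): buffer="neqswezkqvqy" (len 12), cursors c1@5 c2@11 c3@12, authorship ..1.....2.3.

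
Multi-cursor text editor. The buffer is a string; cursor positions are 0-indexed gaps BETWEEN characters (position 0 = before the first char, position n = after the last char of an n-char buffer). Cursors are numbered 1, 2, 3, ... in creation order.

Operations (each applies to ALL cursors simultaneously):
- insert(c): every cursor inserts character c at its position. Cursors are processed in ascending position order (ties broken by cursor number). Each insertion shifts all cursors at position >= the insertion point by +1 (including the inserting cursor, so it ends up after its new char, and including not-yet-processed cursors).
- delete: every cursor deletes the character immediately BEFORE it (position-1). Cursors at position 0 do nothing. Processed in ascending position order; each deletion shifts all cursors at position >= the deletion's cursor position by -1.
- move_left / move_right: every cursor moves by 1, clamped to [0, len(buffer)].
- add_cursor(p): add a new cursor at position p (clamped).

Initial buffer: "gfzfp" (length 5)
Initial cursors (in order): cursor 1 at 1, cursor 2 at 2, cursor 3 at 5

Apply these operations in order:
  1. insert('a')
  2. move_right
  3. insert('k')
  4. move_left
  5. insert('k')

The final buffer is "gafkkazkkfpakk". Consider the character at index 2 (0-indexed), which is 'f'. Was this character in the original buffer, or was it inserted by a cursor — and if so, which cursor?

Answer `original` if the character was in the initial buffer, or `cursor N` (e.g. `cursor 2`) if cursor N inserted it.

After op 1 (insert('a')): buffer="gafazfpa" (len 8), cursors c1@2 c2@4 c3@8, authorship .1.2...3
After op 2 (move_right): buffer="gafazfpa" (len 8), cursors c1@3 c2@5 c3@8, authorship .1.2...3
After op 3 (insert('k')): buffer="gafkazkfpak" (len 11), cursors c1@4 c2@7 c3@11, authorship .1.12.2..33
After op 4 (move_left): buffer="gafkazkfpak" (len 11), cursors c1@3 c2@6 c3@10, authorship .1.12.2..33
After op 5 (insert('k')): buffer="gafkkazkkfpakk" (len 14), cursors c1@4 c2@8 c3@13, authorship .1.112.22..333
Authorship (.=original, N=cursor N): . 1 . 1 1 2 . 2 2 . . 3 3 3
Index 2: author = original

Answer: original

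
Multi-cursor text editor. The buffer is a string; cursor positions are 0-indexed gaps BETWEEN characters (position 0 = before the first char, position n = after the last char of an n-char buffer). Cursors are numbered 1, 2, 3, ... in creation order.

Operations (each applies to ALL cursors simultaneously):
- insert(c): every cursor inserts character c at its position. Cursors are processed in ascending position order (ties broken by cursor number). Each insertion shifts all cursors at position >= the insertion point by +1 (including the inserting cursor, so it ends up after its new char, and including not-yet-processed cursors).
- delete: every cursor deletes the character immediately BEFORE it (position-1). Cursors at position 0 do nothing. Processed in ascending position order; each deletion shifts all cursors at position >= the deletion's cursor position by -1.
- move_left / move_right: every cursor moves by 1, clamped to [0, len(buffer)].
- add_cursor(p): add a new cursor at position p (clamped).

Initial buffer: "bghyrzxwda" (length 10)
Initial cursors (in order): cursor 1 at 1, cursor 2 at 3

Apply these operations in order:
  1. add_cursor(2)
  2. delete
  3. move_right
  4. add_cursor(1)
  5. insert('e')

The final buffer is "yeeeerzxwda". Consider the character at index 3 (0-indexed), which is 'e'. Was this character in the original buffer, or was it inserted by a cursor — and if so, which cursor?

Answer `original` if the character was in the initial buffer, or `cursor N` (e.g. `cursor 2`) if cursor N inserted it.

After op 1 (add_cursor(2)): buffer="bghyrzxwda" (len 10), cursors c1@1 c3@2 c2@3, authorship ..........
After op 2 (delete): buffer="yrzxwda" (len 7), cursors c1@0 c2@0 c3@0, authorship .......
After op 3 (move_right): buffer="yrzxwda" (len 7), cursors c1@1 c2@1 c3@1, authorship .......
After op 4 (add_cursor(1)): buffer="yrzxwda" (len 7), cursors c1@1 c2@1 c3@1 c4@1, authorship .......
After op 5 (insert('e')): buffer="yeeeerzxwda" (len 11), cursors c1@5 c2@5 c3@5 c4@5, authorship .1234......
Authorship (.=original, N=cursor N): . 1 2 3 4 . . . . . .
Index 3: author = 3

Answer: cursor 3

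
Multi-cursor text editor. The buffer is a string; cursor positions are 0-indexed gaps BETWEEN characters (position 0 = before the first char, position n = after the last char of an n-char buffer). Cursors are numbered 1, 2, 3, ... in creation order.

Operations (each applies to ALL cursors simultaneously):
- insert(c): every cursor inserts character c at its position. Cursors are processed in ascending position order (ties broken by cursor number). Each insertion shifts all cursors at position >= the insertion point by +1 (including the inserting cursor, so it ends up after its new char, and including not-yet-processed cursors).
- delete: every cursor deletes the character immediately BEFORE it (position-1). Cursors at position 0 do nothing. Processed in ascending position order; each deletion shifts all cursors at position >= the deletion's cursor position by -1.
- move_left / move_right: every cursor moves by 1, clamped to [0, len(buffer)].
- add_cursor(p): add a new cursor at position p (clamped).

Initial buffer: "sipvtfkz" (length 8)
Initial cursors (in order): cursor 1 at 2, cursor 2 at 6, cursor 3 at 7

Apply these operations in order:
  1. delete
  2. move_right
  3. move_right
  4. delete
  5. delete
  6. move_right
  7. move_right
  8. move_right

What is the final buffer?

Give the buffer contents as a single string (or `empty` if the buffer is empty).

After op 1 (delete): buffer="spvtz" (len 5), cursors c1@1 c2@4 c3@4, authorship .....
After op 2 (move_right): buffer="spvtz" (len 5), cursors c1@2 c2@5 c3@5, authorship .....
After op 3 (move_right): buffer="spvtz" (len 5), cursors c1@3 c2@5 c3@5, authorship .....
After op 4 (delete): buffer="sp" (len 2), cursors c1@2 c2@2 c3@2, authorship ..
After op 5 (delete): buffer="" (len 0), cursors c1@0 c2@0 c3@0, authorship 
After op 6 (move_right): buffer="" (len 0), cursors c1@0 c2@0 c3@0, authorship 
After op 7 (move_right): buffer="" (len 0), cursors c1@0 c2@0 c3@0, authorship 
After op 8 (move_right): buffer="" (len 0), cursors c1@0 c2@0 c3@0, authorship 

Answer: empty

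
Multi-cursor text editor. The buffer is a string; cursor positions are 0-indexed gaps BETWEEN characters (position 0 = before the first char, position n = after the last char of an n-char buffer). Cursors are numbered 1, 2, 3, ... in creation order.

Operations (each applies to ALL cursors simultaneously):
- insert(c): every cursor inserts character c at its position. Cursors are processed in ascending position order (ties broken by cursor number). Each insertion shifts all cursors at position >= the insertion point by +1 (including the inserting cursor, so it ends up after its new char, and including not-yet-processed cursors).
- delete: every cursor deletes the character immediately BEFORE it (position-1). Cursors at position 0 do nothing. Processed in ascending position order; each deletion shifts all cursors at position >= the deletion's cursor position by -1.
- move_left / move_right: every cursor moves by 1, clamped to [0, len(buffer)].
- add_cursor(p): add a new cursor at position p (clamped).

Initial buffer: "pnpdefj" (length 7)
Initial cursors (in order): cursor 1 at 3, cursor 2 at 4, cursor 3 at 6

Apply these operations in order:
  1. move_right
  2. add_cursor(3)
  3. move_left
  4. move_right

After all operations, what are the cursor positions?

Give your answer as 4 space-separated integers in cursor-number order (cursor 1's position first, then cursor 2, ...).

After op 1 (move_right): buffer="pnpdefj" (len 7), cursors c1@4 c2@5 c3@7, authorship .......
After op 2 (add_cursor(3)): buffer="pnpdefj" (len 7), cursors c4@3 c1@4 c2@5 c3@7, authorship .......
After op 3 (move_left): buffer="pnpdefj" (len 7), cursors c4@2 c1@3 c2@4 c3@6, authorship .......
After op 4 (move_right): buffer="pnpdefj" (len 7), cursors c4@3 c1@4 c2@5 c3@7, authorship .......

Answer: 4 5 7 3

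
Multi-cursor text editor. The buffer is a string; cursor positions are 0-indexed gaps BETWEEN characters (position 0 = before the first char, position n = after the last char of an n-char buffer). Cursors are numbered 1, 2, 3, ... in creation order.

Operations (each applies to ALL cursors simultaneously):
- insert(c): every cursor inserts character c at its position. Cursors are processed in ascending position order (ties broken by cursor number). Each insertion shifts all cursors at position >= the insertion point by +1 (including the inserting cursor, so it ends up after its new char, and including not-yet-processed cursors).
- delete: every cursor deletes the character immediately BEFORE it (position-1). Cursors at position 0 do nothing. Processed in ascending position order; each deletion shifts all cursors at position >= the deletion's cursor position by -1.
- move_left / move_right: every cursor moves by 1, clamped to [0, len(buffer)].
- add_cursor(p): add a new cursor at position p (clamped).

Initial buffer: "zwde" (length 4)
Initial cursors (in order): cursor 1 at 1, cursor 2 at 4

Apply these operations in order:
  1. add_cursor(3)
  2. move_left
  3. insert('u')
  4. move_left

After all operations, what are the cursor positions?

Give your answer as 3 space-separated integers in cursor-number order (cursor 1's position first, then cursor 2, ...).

After op 1 (add_cursor(3)): buffer="zwde" (len 4), cursors c1@1 c3@3 c2@4, authorship ....
After op 2 (move_left): buffer="zwde" (len 4), cursors c1@0 c3@2 c2@3, authorship ....
After op 3 (insert('u')): buffer="uzwudue" (len 7), cursors c1@1 c3@4 c2@6, authorship 1..3.2.
After op 4 (move_left): buffer="uzwudue" (len 7), cursors c1@0 c3@3 c2@5, authorship 1..3.2.

Answer: 0 5 3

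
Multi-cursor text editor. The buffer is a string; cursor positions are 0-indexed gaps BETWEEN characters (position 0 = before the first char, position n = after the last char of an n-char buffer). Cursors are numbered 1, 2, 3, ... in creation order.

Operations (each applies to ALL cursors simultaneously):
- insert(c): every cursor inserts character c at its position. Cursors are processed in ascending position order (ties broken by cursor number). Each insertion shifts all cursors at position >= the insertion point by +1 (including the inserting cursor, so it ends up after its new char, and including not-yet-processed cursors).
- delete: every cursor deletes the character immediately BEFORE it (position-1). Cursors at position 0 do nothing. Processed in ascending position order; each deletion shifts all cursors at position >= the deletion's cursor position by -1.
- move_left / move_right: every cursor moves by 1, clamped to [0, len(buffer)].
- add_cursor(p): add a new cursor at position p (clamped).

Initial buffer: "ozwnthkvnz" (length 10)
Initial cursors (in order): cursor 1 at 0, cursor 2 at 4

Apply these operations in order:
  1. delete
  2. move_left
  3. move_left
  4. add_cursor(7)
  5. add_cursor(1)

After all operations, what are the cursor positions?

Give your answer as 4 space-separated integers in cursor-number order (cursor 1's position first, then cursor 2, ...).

After op 1 (delete): buffer="ozwthkvnz" (len 9), cursors c1@0 c2@3, authorship .........
After op 2 (move_left): buffer="ozwthkvnz" (len 9), cursors c1@0 c2@2, authorship .........
After op 3 (move_left): buffer="ozwthkvnz" (len 9), cursors c1@0 c2@1, authorship .........
After op 4 (add_cursor(7)): buffer="ozwthkvnz" (len 9), cursors c1@0 c2@1 c3@7, authorship .........
After op 5 (add_cursor(1)): buffer="ozwthkvnz" (len 9), cursors c1@0 c2@1 c4@1 c3@7, authorship .........

Answer: 0 1 7 1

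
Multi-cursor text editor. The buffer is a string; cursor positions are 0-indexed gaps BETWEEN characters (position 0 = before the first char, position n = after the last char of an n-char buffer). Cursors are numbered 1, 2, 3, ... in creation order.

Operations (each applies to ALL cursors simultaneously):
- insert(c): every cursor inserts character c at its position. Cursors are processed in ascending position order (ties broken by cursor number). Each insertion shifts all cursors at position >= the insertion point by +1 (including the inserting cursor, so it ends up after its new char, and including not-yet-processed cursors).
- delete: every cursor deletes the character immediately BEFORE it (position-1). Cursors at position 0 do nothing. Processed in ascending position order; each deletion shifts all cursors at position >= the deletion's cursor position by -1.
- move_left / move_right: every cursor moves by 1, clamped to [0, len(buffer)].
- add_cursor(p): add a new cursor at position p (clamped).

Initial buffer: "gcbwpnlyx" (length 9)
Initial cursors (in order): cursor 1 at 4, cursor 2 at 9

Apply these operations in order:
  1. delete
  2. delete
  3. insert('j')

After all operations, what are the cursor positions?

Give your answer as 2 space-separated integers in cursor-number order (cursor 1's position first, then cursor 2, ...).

After op 1 (delete): buffer="gcbpnly" (len 7), cursors c1@3 c2@7, authorship .......
After op 2 (delete): buffer="gcpnl" (len 5), cursors c1@2 c2@5, authorship .....
After op 3 (insert('j')): buffer="gcjpnlj" (len 7), cursors c1@3 c2@7, authorship ..1...2

Answer: 3 7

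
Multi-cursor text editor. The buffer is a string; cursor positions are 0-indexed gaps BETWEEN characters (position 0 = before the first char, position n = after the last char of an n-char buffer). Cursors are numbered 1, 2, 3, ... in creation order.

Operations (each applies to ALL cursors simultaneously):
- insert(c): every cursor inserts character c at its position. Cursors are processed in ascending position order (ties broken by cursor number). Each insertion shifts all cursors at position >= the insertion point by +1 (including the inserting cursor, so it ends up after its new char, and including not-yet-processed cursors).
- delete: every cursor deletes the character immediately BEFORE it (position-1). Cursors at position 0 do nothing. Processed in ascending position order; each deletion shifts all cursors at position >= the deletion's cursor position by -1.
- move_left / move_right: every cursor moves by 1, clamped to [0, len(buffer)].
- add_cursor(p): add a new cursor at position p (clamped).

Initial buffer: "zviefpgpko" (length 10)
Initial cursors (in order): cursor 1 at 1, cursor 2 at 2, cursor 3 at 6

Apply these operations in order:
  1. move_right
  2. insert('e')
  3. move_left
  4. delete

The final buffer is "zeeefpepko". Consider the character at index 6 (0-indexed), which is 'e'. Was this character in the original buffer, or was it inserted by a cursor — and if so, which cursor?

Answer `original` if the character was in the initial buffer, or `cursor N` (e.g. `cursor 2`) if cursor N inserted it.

After op 1 (move_right): buffer="zviefpgpko" (len 10), cursors c1@2 c2@3 c3@7, authorship ..........
After op 2 (insert('e')): buffer="zveieefpgepko" (len 13), cursors c1@3 c2@5 c3@10, authorship ..1.2....3...
After op 3 (move_left): buffer="zveieefpgepko" (len 13), cursors c1@2 c2@4 c3@9, authorship ..1.2....3...
After op 4 (delete): buffer="zeeefpepko" (len 10), cursors c1@1 c2@2 c3@6, authorship .12...3...
Authorship (.=original, N=cursor N): . 1 2 . . . 3 . . .
Index 6: author = 3

Answer: cursor 3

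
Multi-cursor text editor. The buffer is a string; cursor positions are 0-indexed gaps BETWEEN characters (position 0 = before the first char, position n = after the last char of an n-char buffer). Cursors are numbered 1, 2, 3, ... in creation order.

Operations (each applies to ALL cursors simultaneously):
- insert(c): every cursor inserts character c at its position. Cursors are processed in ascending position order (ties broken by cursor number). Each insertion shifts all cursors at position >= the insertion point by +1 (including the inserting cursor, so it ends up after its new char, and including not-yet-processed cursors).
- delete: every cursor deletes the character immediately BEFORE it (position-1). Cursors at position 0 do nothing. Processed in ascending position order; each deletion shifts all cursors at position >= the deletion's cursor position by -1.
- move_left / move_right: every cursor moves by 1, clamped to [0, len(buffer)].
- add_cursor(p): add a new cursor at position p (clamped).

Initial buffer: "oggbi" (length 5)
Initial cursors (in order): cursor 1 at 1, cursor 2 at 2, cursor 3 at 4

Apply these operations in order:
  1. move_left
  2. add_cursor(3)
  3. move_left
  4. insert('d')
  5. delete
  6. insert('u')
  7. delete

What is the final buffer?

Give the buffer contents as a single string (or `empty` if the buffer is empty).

Answer: oggbi

Derivation:
After op 1 (move_left): buffer="oggbi" (len 5), cursors c1@0 c2@1 c3@3, authorship .....
After op 2 (add_cursor(3)): buffer="oggbi" (len 5), cursors c1@0 c2@1 c3@3 c4@3, authorship .....
After op 3 (move_left): buffer="oggbi" (len 5), cursors c1@0 c2@0 c3@2 c4@2, authorship .....
After op 4 (insert('d')): buffer="ddogddgbi" (len 9), cursors c1@2 c2@2 c3@6 c4@6, authorship 12..34...
After op 5 (delete): buffer="oggbi" (len 5), cursors c1@0 c2@0 c3@2 c4@2, authorship .....
After op 6 (insert('u')): buffer="uuoguugbi" (len 9), cursors c1@2 c2@2 c3@6 c4@6, authorship 12..34...
After op 7 (delete): buffer="oggbi" (len 5), cursors c1@0 c2@0 c3@2 c4@2, authorship .....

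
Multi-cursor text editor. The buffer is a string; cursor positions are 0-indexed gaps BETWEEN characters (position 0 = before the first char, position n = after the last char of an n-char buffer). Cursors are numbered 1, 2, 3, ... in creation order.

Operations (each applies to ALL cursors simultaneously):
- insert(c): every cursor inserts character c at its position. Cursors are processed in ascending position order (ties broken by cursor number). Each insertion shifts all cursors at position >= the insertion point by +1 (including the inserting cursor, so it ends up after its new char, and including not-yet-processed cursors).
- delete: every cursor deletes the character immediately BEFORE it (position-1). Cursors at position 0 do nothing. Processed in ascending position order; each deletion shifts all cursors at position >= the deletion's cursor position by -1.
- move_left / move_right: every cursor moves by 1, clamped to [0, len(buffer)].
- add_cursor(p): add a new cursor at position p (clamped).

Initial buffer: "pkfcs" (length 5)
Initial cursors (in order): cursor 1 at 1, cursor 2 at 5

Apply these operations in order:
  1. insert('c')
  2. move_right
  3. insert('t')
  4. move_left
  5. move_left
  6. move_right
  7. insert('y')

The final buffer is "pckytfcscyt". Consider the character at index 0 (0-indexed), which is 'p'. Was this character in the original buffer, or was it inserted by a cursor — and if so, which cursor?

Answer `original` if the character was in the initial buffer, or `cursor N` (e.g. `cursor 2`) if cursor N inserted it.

After op 1 (insert('c')): buffer="pckfcsc" (len 7), cursors c1@2 c2@7, authorship .1....2
After op 2 (move_right): buffer="pckfcsc" (len 7), cursors c1@3 c2@7, authorship .1....2
After op 3 (insert('t')): buffer="pcktfcsct" (len 9), cursors c1@4 c2@9, authorship .1.1...22
After op 4 (move_left): buffer="pcktfcsct" (len 9), cursors c1@3 c2@8, authorship .1.1...22
After op 5 (move_left): buffer="pcktfcsct" (len 9), cursors c1@2 c2@7, authorship .1.1...22
After op 6 (move_right): buffer="pcktfcsct" (len 9), cursors c1@3 c2@8, authorship .1.1...22
After op 7 (insert('y')): buffer="pckytfcscyt" (len 11), cursors c1@4 c2@10, authorship .1.11...222
Authorship (.=original, N=cursor N): . 1 . 1 1 . . . 2 2 2
Index 0: author = original

Answer: original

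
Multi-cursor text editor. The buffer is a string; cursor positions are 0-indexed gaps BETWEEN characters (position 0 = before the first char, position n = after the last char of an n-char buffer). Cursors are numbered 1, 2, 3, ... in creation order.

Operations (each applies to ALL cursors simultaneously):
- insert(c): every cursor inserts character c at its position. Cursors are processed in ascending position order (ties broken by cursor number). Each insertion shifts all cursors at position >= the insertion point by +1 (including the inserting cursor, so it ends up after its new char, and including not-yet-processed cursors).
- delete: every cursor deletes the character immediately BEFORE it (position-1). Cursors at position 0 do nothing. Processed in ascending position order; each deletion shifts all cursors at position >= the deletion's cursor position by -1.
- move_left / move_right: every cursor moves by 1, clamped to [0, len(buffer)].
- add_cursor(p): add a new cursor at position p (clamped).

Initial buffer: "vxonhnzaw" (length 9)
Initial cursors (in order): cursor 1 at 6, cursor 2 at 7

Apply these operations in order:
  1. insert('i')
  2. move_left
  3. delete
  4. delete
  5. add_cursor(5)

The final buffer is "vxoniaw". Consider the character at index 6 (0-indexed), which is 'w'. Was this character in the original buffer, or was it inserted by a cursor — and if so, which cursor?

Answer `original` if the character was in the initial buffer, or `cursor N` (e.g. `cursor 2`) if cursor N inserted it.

Answer: original

Derivation:
After op 1 (insert('i')): buffer="vxonhniziaw" (len 11), cursors c1@7 c2@9, authorship ......1.2..
After op 2 (move_left): buffer="vxonhniziaw" (len 11), cursors c1@6 c2@8, authorship ......1.2..
After op 3 (delete): buffer="vxonhiiaw" (len 9), cursors c1@5 c2@6, authorship .....12..
After op 4 (delete): buffer="vxoniaw" (len 7), cursors c1@4 c2@4, authorship ....2..
After op 5 (add_cursor(5)): buffer="vxoniaw" (len 7), cursors c1@4 c2@4 c3@5, authorship ....2..
Authorship (.=original, N=cursor N): . . . . 2 . .
Index 6: author = original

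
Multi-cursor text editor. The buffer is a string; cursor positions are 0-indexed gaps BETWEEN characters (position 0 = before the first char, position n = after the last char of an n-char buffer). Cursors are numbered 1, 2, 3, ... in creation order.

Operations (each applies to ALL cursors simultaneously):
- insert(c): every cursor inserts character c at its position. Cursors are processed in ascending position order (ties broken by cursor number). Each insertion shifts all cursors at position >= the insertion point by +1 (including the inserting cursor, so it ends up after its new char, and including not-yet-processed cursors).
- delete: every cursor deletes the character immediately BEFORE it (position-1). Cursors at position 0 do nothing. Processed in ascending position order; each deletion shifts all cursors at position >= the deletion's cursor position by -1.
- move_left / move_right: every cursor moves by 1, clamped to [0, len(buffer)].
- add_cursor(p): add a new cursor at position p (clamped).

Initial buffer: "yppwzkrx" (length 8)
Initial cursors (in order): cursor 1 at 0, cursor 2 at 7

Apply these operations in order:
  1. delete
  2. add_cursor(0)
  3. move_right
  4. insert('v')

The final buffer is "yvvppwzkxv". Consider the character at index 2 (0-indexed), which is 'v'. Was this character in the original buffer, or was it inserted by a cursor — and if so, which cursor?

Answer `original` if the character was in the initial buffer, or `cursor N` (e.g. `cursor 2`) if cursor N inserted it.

After op 1 (delete): buffer="yppwzkx" (len 7), cursors c1@0 c2@6, authorship .......
After op 2 (add_cursor(0)): buffer="yppwzkx" (len 7), cursors c1@0 c3@0 c2@6, authorship .......
After op 3 (move_right): buffer="yppwzkx" (len 7), cursors c1@1 c3@1 c2@7, authorship .......
After op 4 (insert('v')): buffer="yvvppwzkxv" (len 10), cursors c1@3 c3@3 c2@10, authorship .13......2
Authorship (.=original, N=cursor N): . 1 3 . . . . . . 2
Index 2: author = 3

Answer: cursor 3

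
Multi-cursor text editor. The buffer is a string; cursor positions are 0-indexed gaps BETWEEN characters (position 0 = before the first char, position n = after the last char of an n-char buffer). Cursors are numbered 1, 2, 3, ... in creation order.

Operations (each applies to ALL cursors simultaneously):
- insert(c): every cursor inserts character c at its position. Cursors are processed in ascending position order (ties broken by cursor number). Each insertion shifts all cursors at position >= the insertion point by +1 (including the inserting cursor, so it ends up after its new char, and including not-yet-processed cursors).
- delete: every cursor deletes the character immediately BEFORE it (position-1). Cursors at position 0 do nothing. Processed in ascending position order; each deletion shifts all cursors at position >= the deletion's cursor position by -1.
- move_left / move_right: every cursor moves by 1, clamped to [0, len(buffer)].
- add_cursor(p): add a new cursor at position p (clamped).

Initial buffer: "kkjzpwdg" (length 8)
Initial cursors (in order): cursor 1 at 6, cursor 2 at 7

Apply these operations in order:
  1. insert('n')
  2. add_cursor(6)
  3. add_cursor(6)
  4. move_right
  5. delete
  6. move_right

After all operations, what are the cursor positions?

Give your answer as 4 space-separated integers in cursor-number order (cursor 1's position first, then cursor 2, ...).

Answer: 6 6 6 6

Derivation:
After op 1 (insert('n')): buffer="kkjzpwndng" (len 10), cursors c1@7 c2@9, authorship ......1.2.
After op 2 (add_cursor(6)): buffer="kkjzpwndng" (len 10), cursors c3@6 c1@7 c2@9, authorship ......1.2.
After op 3 (add_cursor(6)): buffer="kkjzpwndng" (len 10), cursors c3@6 c4@6 c1@7 c2@9, authorship ......1.2.
After op 4 (move_right): buffer="kkjzpwndng" (len 10), cursors c3@7 c4@7 c1@8 c2@10, authorship ......1.2.
After op 5 (delete): buffer="kkjzpn" (len 6), cursors c1@5 c3@5 c4@5 c2@6, authorship .....2
After op 6 (move_right): buffer="kkjzpn" (len 6), cursors c1@6 c2@6 c3@6 c4@6, authorship .....2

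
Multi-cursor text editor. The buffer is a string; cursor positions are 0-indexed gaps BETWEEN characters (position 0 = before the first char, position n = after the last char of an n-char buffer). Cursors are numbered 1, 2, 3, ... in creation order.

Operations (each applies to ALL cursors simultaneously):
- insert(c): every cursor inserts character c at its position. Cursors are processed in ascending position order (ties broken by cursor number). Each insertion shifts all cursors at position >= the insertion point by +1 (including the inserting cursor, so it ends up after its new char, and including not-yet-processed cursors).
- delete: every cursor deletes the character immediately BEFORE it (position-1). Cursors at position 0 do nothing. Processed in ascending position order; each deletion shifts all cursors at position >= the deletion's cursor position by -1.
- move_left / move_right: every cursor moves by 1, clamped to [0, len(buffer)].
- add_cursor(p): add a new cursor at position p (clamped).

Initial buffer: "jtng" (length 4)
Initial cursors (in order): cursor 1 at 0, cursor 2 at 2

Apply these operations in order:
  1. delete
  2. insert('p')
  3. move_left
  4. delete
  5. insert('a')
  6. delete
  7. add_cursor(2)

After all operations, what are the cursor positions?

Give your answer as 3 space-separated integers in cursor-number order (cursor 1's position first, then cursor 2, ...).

After op 1 (delete): buffer="jng" (len 3), cursors c1@0 c2@1, authorship ...
After op 2 (insert('p')): buffer="pjpng" (len 5), cursors c1@1 c2@3, authorship 1.2..
After op 3 (move_left): buffer="pjpng" (len 5), cursors c1@0 c2@2, authorship 1.2..
After op 4 (delete): buffer="ppng" (len 4), cursors c1@0 c2@1, authorship 12..
After op 5 (insert('a')): buffer="apapng" (len 6), cursors c1@1 c2@3, authorship 1122..
After op 6 (delete): buffer="ppng" (len 4), cursors c1@0 c2@1, authorship 12..
After op 7 (add_cursor(2)): buffer="ppng" (len 4), cursors c1@0 c2@1 c3@2, authorship 12..

Answer: 0 1 2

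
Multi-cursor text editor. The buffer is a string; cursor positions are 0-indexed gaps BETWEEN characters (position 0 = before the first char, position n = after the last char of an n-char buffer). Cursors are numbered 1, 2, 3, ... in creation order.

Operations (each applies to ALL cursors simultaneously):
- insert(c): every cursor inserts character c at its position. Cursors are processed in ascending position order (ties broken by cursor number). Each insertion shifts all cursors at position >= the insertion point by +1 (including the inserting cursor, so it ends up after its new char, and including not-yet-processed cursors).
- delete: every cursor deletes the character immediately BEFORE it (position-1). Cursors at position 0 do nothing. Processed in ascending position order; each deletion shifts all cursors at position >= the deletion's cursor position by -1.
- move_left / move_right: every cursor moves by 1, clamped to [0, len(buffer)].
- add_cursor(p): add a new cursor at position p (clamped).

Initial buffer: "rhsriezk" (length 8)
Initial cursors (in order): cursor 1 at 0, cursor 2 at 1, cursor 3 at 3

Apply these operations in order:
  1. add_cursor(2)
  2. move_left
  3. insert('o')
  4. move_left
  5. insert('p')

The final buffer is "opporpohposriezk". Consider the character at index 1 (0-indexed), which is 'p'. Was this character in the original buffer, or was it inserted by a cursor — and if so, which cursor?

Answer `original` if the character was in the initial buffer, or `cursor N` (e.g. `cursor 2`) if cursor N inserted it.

After op 1 (add_cursor(2)): buffer="rhsriezk" (len 8), cursors c1@0 c2@1 c4@2 c3@3, authorship ........
After op 2 (move_left): buffer="rhsriezk" (len 8), cursors c1@0 c2@0 c4@1 c3@2, authorship ........
After op 3 (insert('o')): buffer="oorohosriezk" (len 12), cursors c1@2 c2@2 c4@4 c3@6, authorship 12.4.3......
After op 4 (move_left): buffer="oorohosriezk" (len 12), cursors c1@1 c2@1 c4@3 c3@5, authorship 12.4.3......
After op 5 (insert('p')): buffer="opporpohposriezk" (len 16), cursors c1@3 c2@3 c4@6 c3@9, authorship 1122.44.33......
Authorship (.=original, N=cursor N): 1 1 2 2 . 4 4 . 3 3 . . . . . .
Index 1: author = 1

Answer: cursor 1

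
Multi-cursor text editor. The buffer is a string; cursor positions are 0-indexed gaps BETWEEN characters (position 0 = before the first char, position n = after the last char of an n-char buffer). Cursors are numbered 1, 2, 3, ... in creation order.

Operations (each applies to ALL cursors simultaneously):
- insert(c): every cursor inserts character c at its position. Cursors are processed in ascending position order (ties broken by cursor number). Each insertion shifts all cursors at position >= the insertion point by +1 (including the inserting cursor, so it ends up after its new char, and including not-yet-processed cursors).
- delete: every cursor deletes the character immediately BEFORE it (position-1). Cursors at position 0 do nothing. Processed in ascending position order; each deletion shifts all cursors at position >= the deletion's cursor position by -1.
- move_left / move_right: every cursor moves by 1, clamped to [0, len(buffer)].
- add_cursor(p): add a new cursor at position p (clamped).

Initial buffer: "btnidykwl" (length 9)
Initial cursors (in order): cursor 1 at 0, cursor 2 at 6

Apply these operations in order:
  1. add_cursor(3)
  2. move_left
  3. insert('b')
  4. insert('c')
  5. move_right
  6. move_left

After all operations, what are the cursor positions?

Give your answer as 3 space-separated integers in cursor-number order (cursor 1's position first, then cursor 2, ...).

Answer: 2 11 6

Derivation:
After op 1 (add_cursor(3)): buffer="btnidykwl" (len 9), cursors c1@0 c3@3 c2@6, authorship .........
After op 2 (move_left): buffer="btnidykwl" (len 9), cursors c1@0 c3@2 c2@5, authorship .........
After op 3 (insert('b')): buffer="bbtbnidbykwl" (len 12), cursors c1@1 c3@4 c2@8, authorship 1..3...2....
After op 4 (insert('c')): buffer="bcbtbcnidbcykwl" (len 15), cursors c1@2 c3@6 c2@11, authorship 11..33...22....
After op 5 (move_right): buffer="bcbtbcnidbcykwl" (len 15), cursors c1@3 c3@7 c2@12, authorship 11..33...22....
After op 6 (move_left): buffer="bcbtbcnidbcykwl" (len 15), cursors c1@2 c3@6 c2@11, authorship 11..33...22....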